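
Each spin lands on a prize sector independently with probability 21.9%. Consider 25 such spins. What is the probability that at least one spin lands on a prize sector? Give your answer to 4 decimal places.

P(at least one) = 1 − P(none) = 1 − (1 − 0.219)^25
= 1 − 0.002071 = 0.997929

0.9979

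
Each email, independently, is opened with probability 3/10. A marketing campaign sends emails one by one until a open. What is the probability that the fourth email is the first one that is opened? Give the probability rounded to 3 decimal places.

0.103

Geometric (trials to first success), p = 0.30.
P(Y = 4) = (1−p)^3 · p = 0.343 · 0.30 = 0.10290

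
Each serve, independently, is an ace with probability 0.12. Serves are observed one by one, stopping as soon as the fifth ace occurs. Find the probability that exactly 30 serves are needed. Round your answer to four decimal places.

Y = trial on which the fifth success occurs; negative binomial, r=5, p=0.12.
P(Y=30) = C(29,4) · p^5 · (1−p)^25
= 23751 · 2.4883e-05 · 0.040932 = 0.024191

0.0242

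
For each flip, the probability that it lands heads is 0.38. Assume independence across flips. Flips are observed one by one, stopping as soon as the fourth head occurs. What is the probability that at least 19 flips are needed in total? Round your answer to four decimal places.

Needing more than 18 flips ⇔ fewer than 4 successes in the first 18. With X ~ Binomial(18, 0.38), P(Y > 18) = P(X ≤ 3).
  k=0: C(18,0)·0.38^0·0.62^18 = 0.000183
  k=1: C(18,1)·0.38^1·0.62^17 = 0.002022
  k=2: C(18,2)·0.38^2·0.62^16 = 0.010532
  k=3: C(18,3)·0.38^3·0.62^15 = 0.034428
P(X ≤ 3) = 0.047166

0.0472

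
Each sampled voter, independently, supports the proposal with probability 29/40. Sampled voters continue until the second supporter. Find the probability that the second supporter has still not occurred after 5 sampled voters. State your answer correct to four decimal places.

0.0223

Needing more than 5 sampled voters ⇔ fewer than 2 successes in the first 5. With X ~ Binomial(5, 0.725), P(Y > 5) = P(X ≤ 1).
  k=0: C(5,0)·0.725^0·0.275^5 = 0.001573
  k=1: C(5,1)·0.725^1·0.275^4 = 0.020732
P(X ≤ 1) = 0.022305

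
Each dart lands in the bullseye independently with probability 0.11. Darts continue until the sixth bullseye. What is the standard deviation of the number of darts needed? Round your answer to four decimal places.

21.0077

Y = total darts until the sixth success; negative binomial with r=6, p=0.11.
SD(Y) = √[r(1−p)/p²] = √(441.322314) = 21.007673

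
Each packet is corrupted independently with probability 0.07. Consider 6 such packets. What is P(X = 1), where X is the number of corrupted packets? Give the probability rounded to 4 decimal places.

0.2922

X ~ Binomial(n=6, p=0.07).
P(X=1) = C(6,1) · p^1 · (1−p)^5
= 6 · 0.07 · 0.69569 = 0.292189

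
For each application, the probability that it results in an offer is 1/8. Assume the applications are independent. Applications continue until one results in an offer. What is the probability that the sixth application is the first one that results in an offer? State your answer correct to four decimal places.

0.0641

Geometric (trials to first success), p = 0.125.
P(Y = 6) = (1−p)^5 · p = 0.51291 · 0.125 = 0.064114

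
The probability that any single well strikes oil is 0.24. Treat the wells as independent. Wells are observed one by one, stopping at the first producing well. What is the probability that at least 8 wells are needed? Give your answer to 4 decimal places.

Y = number of wells to the first success; geometric, p = 0.24.
P(Y > 7) = P(first 7 all fail) = (1−p)^7 = 0.146452

0.1465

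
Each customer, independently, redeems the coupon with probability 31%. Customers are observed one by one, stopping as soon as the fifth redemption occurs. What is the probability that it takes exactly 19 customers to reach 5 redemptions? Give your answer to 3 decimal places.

Y = trial on which the fifth success occurs; negative binomial, r=5, p=0.31.
P(Y=19) = C(18,4) · p^5 · (1−p)^14
= 3060 · 0.0028629 · 0.0055448 = 0.04858

0.049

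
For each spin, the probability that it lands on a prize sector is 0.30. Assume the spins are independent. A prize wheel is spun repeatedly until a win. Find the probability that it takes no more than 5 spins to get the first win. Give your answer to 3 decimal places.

Y = number of spins to the first success; geometric, p = 0.30.
P(Y ≤ 5) = 1 − (1−p)^5 = 1 − 0.16807 = 0.83193

0.832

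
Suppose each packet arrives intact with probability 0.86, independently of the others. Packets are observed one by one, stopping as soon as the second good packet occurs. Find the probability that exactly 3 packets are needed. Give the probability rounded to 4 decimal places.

0.2071

Y = trial on which the second success occurs; negative binomial, r=2, p=0.86.
P(Y=3) = C(2,1) · p^2 · (1−p)^1
= 2 · 0.7396 · 0.14 = 0.207088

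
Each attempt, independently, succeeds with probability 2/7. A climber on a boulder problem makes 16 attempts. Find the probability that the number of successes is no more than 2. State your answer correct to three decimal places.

0.122

X ~ Binomial(16, 0.285714); P(X ≤ 2) = Σ C(16,k) p^k (1−p)^(16−k) over k:
  k=0: C(16,0)·0.285714^0·0.714286^16 = 0.00459
  k=1: C(16,1)·0.285714^1·0.714286^15 = 0.02939
  k=2: C(16,2)·0.285714^2·0.714286^14 = 0.08816
Total = 0.12213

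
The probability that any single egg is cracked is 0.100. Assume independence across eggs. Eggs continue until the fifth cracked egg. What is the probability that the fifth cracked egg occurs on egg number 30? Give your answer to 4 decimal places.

0.0171

Y = trial on which the fifth success occurs; negative binomial, r=5, p=0.10.
P(Y=30) = C(29,4) · p^5 · (1−p)^25
= 23751 · 1e-05 · 0.07179 = 0.017051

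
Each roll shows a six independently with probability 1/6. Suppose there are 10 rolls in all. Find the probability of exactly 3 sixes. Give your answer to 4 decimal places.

X ~ Binomial(n=10, p=0.166667).
P(X=3) = C(10,3) · p^3 · (1−p)^7
= 120 · 0.0046296 · 0.27908 = 0.155045

0.1550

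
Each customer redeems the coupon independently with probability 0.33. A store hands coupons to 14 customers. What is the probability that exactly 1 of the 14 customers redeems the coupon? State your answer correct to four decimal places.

0.0253

X ~ Binomial(n=14, p=0.33).
P(X=1) = C(14,1) · p^1 · (1−p)^13
= 14 · 0.33 · 0.0054824 = 0.025329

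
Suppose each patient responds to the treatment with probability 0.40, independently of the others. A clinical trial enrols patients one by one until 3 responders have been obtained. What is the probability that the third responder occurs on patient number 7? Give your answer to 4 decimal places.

Y = trial on which the third success occurs; negative binomial, r=3, p=0.40.
P(Y=7) = C(6,2) · p^3 · (1−p)^4
= 15 · 0.064 · 0.1296 = 0.124416

0.1244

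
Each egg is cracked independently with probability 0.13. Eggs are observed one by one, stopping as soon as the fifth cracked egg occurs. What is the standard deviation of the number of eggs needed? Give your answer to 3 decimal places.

16.044

Y = total eggs until the fifth success; negative binomial with r=5, p=0.13.
SD(Y) = √[r(1−p)/p²] = √(257.39645) = 16.04358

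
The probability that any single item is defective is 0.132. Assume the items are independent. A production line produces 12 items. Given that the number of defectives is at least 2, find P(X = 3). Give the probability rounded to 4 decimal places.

0.2928

X ~ Binomial(12, 0.132). Want P(X=3 | X≥2) = P(X=3) / P(X≥2).
P(X=3) = C(12,3)·0.132^3·0.868^9 = 0.141521
P(X≥2) = 1 − 0.182910 − 0.333789 = 0.483301
Ratio = 0.141521 / 0.483301 = 0.292822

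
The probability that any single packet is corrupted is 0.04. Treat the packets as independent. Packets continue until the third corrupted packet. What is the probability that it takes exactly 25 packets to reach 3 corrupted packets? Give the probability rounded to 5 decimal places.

Y = trial on which the third success occurs; negative binomial, r=3, p=0.04.
P(Y=25) = C(24,2) · p^3 · (1−p)^22
= 276 · 6.4e-05 · 0.40735 = 0.0071954

0.00720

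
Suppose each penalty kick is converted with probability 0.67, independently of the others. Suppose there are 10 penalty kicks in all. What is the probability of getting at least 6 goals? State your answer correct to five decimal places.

0.79365

X ~ Binomial(10, 0.67); P(X ≥ 6) = Σ C(10,k) p^k (1−p)^(10−k) over k:
  k=6: C(10,6)·0.67^6·0.33^4 = 0.2252806
  k=7: C(10,7)·0.67^7·0.33^3 = 0.2613646
  k=8: C(10,8)·0.67^8·0.33^2 = 0.1989935
  k=9: C(10,9)·0.67^9·0.33^1 = 0.0897816
  k=10: C(10,10)·0.67^10·0.33^0 = 0.0182284
Total = 0.7936486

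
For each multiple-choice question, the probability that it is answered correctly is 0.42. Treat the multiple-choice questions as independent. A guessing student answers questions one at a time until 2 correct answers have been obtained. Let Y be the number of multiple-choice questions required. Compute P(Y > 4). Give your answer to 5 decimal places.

Needing more than 4 multiple-choice questions ⇔ fewer than 2 successes in the first 4. With X ~ Binomial(4, 0.42), P(Y > 4) = P(X ≤ 1).
  k=0: C(4,0)·0.42^0·0.58^4 = 0.1131650
  k=1: C(4,1)·0.42^1·0.58^3 = 0.3277882
P(X ≤ 1) = 0.4409531

0.44095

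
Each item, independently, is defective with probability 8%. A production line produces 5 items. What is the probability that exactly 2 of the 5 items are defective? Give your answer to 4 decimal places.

0.0498

X ~ Binomial(n=5, p=0.08).
P(X=2) = C(5,2) · p^2 · (1−p)^3
= 10 · 0.0064 · 0.77869 = 0.049836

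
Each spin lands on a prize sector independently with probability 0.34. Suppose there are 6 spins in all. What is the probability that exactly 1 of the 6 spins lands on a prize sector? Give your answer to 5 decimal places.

0.25548

X ~ Binomial(n=6, p=0.34).
P(X=1) = C(6,1) · p^1 · (1−p)^5
= 6 · 0.34 · 0.12523 = 0.2554758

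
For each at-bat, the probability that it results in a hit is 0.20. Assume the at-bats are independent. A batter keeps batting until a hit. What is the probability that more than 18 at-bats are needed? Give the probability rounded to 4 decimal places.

Y = number of at-bats to the first success; geometric, p = 0.20.
P(Y > 18) = P(first 18 all fail) = (1−p)^18 = 0.018014

0.0180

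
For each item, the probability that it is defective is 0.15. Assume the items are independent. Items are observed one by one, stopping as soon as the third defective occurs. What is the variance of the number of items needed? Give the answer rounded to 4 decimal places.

Y = total items until the third success; negative binomial with r=3, p=0.15.
Var(Y) = r(1−p)/p² = 3·0.85 / 0.15² = 113.333333

113.3333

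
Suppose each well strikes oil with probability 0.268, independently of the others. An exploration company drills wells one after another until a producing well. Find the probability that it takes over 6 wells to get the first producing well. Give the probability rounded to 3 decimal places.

Y = number of wells to the first success; geometric, p = 0.268.
P(Y > 6) = P(first 6 all fail) = (1−p)^6 = 0.15384

0.154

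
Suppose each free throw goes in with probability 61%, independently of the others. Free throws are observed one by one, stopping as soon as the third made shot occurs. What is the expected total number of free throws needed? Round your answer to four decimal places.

Y = total free throws until the third success; negative binomial with r=3, p=0.61.
E[Y] = r / p = 3 / 0.61 = 4.918033

4.9180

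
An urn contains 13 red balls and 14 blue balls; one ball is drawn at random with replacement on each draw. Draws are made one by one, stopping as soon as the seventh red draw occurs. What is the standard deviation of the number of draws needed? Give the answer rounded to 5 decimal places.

3.95687

Y = total draws until the seventh success; negative binomial with r=7, p=0.481481.
SD(Y) = √[r(1−p)/p²] = √(15.6568047) = 3.9568680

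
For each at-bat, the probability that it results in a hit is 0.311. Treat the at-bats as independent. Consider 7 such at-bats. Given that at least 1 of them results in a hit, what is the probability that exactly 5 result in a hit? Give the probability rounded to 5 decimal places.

0.03131

X ~ Binomial(7, 0.311). Want P(X=5 | X≥1) = P(X=5) / P(X≥1).
P(X=5) = C(7,5)·0.311^5·0.689^2 = 0.0290041
P(X≥1) = 1 − 0.0737114 = 0.9262886
Ratio = 0.0290041 / 0.9262886 = 0.0313122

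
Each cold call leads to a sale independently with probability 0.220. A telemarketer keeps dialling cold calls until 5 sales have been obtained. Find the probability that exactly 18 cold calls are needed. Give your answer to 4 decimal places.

Y = trial on which the fifth success occurs; negative binomial, r=5, p=0.22.
P(Y=18) = C(17,4) · p^5 · (1−p)^13
= 2380 · 0.00051536 · 0.039558 = 0.048520

0.0485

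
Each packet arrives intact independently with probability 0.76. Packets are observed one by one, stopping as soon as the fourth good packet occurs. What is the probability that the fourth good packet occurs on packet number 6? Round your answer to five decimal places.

0.19217

Y = trial on which the fourth success occurs; negative binomial, r=4, p=0.76.
P(Y=6) = C(5,3) · p^4 · (1−p)^2
= 10 · 0.33362 · 0.0576 = 0.1921661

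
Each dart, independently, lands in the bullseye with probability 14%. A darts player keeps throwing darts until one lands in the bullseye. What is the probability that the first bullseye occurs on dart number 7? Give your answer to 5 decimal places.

Geometric (trials to first success), p = 0.14.
P(Y = 7) = (1−p)^6 · p = 0.40457 · 0.14 = 0.0566394

0.05664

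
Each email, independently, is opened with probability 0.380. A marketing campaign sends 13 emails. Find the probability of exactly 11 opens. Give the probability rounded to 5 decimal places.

0.00072

X ~ Binomial(n=13, p=0.38).
P(X=11) = C(13,11) · p^11 · (1−p)^2
= 78 · 2.3857e-05 · 0.3844 = 0.0007153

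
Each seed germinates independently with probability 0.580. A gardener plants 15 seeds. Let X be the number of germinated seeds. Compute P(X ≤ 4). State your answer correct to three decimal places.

X ~ Binomial(15, 0.58); P(X ≤ 4) = Σ C(15,k) p^k (1−p)^(15−k) over k:
  k=0: C(15,0)·0.58^0·0.42^15 = 0.00000
  k=1: C(15,1)·0.58^1·0.42^14 = 0.00005
  k=2: C(15,2)·0.58^2·0.42^13 = 0.00045
  k=3: C(15,3)·0.58^3·0.42^12 = 0.00267
  k=4: C(15,4)·0.58^4·0.42^11 = 0.01108
Total = 0.01425

0.014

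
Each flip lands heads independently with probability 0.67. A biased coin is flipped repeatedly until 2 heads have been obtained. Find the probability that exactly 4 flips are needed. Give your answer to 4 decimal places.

Y = trial on which the second success occurs; negative binomial, r=2, p=0.67.
P(Y=4) = C(3,1) · p^2 · (1−p)^2
= 3 · 0.4489 · 0.1089 = 0.146656

0.1467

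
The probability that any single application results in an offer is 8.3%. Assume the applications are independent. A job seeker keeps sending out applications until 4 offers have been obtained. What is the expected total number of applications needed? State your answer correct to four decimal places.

48.1928

Y = total applications until the fourth success; negative binomial with r=4, p=0.083.
E[Y] = r / p = 4 / 0.083 = 48.192771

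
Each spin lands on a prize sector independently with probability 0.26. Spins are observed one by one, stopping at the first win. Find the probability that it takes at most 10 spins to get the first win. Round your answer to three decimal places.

0.951

Y = number of spins to the first success; geometric, p = 0.26.
P(Y ≤ 10) = 1 − (1−p)^10 = 1 − 0.04924 = 0.95076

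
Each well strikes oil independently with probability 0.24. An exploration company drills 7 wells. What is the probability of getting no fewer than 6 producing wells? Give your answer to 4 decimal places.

0.0011

X ~ Binomial(7, 0.24); P(X ≥ 6) = Σ C(7,k) p^k (1−p)^(7−k) over k:
  k=6: C(7,6)·0.24^6·0.76^1 = 0.001017
  k=7: C(7,7)·0.24^7·0.76^0 = 0.000046
Total = 0.001063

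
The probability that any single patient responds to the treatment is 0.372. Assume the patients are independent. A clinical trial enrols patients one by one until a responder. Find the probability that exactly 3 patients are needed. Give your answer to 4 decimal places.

Geometric (trials to first success), p = 0.372.
P(Y = 3) = (1−p)^2 · p = 0.39438 · 0.372 = 0.146711

0.1467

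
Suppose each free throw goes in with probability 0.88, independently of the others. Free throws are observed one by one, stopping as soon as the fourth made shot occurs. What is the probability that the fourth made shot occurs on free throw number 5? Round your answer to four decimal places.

Y = trial on which the fourth success occurs; negative binomial, r=4, p=0.88.
P(Y=5) = C(4,3) · p^4 · (1−p)^1
= 4 · 0.5997 · 0.12 = 0.287854

0.2879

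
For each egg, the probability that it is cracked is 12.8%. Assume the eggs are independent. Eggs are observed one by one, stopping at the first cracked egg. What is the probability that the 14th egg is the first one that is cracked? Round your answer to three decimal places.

0.022

Geometric (trials to first success), p = 0.128.
P(Y = 14) = (1−p)^13 · p = 0.16854 · 0.128 = 0.02157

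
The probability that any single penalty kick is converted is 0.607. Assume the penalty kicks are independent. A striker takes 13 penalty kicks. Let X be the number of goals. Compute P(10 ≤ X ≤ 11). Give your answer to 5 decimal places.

X ~ Binomial(13, 0.607); P(10 ≤ X ≤ 11) = Σ C(13,k) p^k (1−p)^(13−k) over k:
  k=10: C(13,10)·0.607^10·0.393^3 = 0.1178774
  k=11: C(13,11)·0.607^11·0.393^2 = 0.0496541
Total = 0.1675315

0.16753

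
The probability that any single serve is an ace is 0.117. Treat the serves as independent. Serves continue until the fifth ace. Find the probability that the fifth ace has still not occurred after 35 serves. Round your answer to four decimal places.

Needing more than 35 serves ⇔ fewer than 5 successes in the first 35. With X ~ Binomial(35, 0.117), P(Y > 35) = P(X ≤ 4).
  k=0: C(35,0)·0.117^0·0.883^35 = 0.012842
  k=1: C(35,1)·0.117^1·0.883^34 = 0.059555
  k=2: C(35,2)·0.117^2·0.883^33 = 0.134150
  k=3: C(35,3)·0.117^3·0.883^32 = 0.195528
  k=4: C(35,4)·0.117^4·0.883^31 = 0.207264
P(X ≤ 4) = 0.609340

0.6093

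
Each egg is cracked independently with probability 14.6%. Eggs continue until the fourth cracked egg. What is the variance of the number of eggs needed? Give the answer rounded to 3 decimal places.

Y = total eggs until the fourth success; negative binomial with r=4, p=0.146.
Var(Y) = r(1−p)/p² = 4·0.854 / 0.146² = 160.25521

160.255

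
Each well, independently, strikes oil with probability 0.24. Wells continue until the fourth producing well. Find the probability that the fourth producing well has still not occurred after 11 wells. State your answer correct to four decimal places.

Needing more than 11 wells ⇔ fewer than 4 successes in the first 11. With X ~ Binomial(11, 0.24), P(Y > 11) = P(X ≤ 3).
  k=0: C(11,0)·0.24^0·0.76^11 = 0.048860
  k=1: C(11,1)·0.24^1·0.76^10 = 0.169723
  k=2: C(11,2)·0.24^2·0.76^9 = 0.267983
  k=3: C(11,3)·0.24^3·0.76^8 = 0.253879
P(X ≤ 3) = 0.740444

0.7404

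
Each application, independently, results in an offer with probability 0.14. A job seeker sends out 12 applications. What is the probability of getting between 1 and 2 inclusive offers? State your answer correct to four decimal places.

0.6060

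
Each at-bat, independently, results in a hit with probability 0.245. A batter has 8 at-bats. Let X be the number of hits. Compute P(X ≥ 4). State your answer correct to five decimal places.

0.10701

X ~ Binomial(8, 0.245); P(X ≥ 4) = Σ C(8,k) p^k (1−p)^(8−k) over k:
  k=4: C(8,4)·0.245^4·0.755^4 = 0.0819502
  k=5: C(8,5)·0.245^5·0.755^3 = 0.0212745
  k=6: C(8,6)·0.245^6·0.755^2 = 0.0034518
  k=7: C(8,7)·0.245^7·0.755^1 = 0.0003200
  k=8: C(8,8)·0.245^8·0.755^0 = 0.0000130
Total = 0.1070096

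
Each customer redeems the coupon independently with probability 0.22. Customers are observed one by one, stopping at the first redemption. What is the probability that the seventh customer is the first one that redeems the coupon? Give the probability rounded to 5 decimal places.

Geometric (trials to first success), p = 0.22.
P(Y = 7) = (1−p)^6 · p = 0.2252 · 0.22 = 0.0495439

0.04954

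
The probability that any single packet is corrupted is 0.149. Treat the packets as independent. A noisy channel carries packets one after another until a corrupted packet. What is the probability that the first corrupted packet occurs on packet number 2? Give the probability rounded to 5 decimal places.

0.12680

Geometric (trials to first success), p = 0.149.
P(Y = 2) = (1−p)^1 · p = 0.851 · 0.149 = 0.1267990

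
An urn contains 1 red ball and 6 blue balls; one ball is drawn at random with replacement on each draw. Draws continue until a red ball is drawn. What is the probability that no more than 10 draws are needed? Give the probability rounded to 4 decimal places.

Y = number of draws to the first success; geometric, p = 0.142857.
P(Y ≤ 10) = 1 − (1−p)^10 = 1 − 0.214058 = 0.785942

0.7859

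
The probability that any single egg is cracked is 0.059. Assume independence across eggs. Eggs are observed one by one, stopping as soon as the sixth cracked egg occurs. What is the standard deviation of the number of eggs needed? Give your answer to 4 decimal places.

Y = total eggs until the sixth success; negative binomial with r=6, p=0.059.
SD(Y) = √[r(1−p)/p²] = √(1621.947716) = 40.273412

40.2734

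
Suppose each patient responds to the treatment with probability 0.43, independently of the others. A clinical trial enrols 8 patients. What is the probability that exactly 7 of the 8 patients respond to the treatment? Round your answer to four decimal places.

0.0124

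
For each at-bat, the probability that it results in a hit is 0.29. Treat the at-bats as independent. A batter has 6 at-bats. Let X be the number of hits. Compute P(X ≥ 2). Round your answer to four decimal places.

0.5580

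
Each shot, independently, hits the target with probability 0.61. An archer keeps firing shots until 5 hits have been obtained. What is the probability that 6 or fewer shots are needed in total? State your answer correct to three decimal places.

0.249

Finishing within 6 shots ⇔ at least 5 successes in the first 6. With X ~ Binomial(6, 0.61), P(Y ≤ 6) = 1 − P(X ≤ 4).
  k=0: C(6,0)·0.61^0·0.39^6 = 0.00352
  k=1: C(6,1)·0.61^1·0.39^5 = 0.03302
  k=2: C(6,2)·0.61^2·0.39^4 = 0.12912
  k=3: C(6,3)·0.61^3·0.39^3 = 0.26929
  k=4: C(6,4)·0.61^4·0.39^2 = 0.31589
1 − 0.75084 = 0.24916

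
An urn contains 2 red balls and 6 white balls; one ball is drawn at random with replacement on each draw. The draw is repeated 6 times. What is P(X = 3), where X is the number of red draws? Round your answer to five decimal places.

X ~ Binomial(n=6, p=0.25).
P(X=3) = C(6,3) · p^3 · (1−p)^3
= 20 · 0.015625 · 0.42188 = 0.1318359

0.13184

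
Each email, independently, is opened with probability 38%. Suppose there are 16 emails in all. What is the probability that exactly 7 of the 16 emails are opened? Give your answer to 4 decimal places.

X ~ Binomial(n=16, p=0.38).
P(X=7) = C(16,7) · p^7 · (1−p)^9
= 11440 · 0.0011442 · 0.013537 = 0.177189

0.1772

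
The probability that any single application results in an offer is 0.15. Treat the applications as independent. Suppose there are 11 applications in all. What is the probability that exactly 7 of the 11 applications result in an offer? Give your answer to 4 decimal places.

0.0003

X ~ Binomial(n=11, p=0.15).
P(X=7) = C(11,7) · p^7 · (1−p)^4
= 330 · 1.7086e-06 · 0.52201 = 0.000294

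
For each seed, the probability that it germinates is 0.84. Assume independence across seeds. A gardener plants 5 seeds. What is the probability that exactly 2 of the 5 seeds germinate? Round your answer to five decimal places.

0.02890

X ~ Binomial(n=5, p=0.84).
P(X=2) = C(5,2) · p^2 · (1−p)^3
= 10 · 0.7056 · 0.004096 = 0.0289014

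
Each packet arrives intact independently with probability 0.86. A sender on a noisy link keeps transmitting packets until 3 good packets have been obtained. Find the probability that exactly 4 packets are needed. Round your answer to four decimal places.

Y = trial on which the third success occurs; negative binomial, r=3, p=0.86.
P(Y=4) = C(3,2) · p^3 · (1−p)^1
= 3 · 0.63606 · 0.14 = 0.267144

0.2671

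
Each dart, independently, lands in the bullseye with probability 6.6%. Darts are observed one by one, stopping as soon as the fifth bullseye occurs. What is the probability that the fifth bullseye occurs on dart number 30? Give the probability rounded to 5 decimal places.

0.00540

Y = trial on which the fifth success occurs; negative binomial, r=5, p=0.066.
P(Y=30) = C(29,4) · p^5 · (1−p)^25
= 23751 · 1.2523e-06 · 0.18141 = 0.0053960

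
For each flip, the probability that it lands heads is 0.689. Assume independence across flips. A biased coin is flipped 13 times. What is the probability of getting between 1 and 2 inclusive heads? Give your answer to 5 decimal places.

0.00010

X ~ Binomial(13, 0.689); P(1 ≤ X ≤ 2) = Σ C(13,k) p^k (1−p)^(13−k) over k:
  k=1: C(13,1)·0.689^1·0.311^12 = 0.0000073
  k=2: C(13,2)·0.689^2·0.311^11 = 0.0000975
Total = 0.0001048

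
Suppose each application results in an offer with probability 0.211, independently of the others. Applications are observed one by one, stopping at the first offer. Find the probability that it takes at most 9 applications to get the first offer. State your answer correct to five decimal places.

0.88151

Y = number of applications to the first success; geometric, p = 0.211.
P(Y ≤ 9) = 1 − (1−p)^9 = 1 − 0.1184931 = 0.8815069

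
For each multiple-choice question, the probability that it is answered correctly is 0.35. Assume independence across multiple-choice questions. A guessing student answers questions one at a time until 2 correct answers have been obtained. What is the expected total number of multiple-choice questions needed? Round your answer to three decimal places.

5.714

Y = total multiple-choice questions until the second success; negative binomial with r=2, p=0.35.
E[Y] = r / p = 2 / 0.35 = 5.71429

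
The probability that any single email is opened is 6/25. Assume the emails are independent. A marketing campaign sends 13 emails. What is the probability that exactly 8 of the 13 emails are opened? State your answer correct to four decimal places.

0.0036

X ~ Binomial(n=13, p=0.24).
P(X=8) = C(13,8) · p^8 · (1−p)^5
= 1287 · 1.1008e-05 · 0.25355 = 0.003592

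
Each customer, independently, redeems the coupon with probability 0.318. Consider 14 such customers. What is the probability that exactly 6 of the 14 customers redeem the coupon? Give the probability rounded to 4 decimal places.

0.1453

X ~ Binomial(n=14, p=0.318).
P(X=6) = C(14,6) · p^6 · (1−p)^8
= 3003 · 0.0010341 · 0.046803 = 0.145343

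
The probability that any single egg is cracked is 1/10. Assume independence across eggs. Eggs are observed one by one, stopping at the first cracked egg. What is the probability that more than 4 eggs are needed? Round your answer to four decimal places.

Y = number of eggs to the first success; geometric, p = 0.10.
P(Y > 4) = P(first 4 all fail) = (1−p)^4 = 0.656100

0.6561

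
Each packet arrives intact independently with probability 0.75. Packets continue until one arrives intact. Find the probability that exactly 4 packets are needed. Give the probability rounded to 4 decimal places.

0.0117

Geometric (trials to first success), p = 0.75.
P(Y = 4) = (1−p)^3 · p = 0.015625 · 0.75 = 0.011719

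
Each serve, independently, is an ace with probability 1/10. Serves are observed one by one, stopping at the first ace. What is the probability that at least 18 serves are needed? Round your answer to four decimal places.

Y = number of serves to the first success; geometric, p = 0.10.
P(Y > 17) = P(first 17 all fail) = (1−p)^17 = 0.166772

0.1668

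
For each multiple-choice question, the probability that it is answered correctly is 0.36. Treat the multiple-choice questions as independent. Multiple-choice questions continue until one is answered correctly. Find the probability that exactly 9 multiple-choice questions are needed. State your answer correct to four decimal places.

0.0101

Geometric (trials to first success), p = 0.36.
P(Y = 9) = (1−p)^8 · p = 0.028147 · 0.36 = 0.010133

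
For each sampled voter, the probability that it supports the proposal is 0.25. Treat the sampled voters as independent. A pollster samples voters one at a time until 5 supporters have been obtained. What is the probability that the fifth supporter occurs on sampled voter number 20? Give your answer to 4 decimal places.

0.0506

Y = trial on which the fifth success occurs; negative binomial, r=5, p=0.25.
P(Y=20) = C(19,4) · p^5 · (1−p)^15
= 3876 · 0.00097656 · 0.013363 = 0.050583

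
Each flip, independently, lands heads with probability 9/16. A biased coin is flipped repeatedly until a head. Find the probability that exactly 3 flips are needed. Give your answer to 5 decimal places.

0.10767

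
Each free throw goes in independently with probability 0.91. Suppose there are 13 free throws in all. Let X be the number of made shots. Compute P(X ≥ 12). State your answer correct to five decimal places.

0.67075

X ~ Binomial(13, 0.91); P(X ≥ 12) = Σ C(13,k) p^k (1−p)^(13−k) over k:
  k=12: C(13,12)·0.91^12·0.09^1 = 0.3772963
  k=13: C(13,13)·0.91^13·0.09^0 = 0.2934527
Total = 0.6707490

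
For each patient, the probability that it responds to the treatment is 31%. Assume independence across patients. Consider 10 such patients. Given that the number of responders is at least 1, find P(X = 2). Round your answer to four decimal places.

X ~ Binomial(10, 0.31). Want P(X=2 | X≥1) = P(X=2) / P(X≥1).
P(X=2) = C(10,2)·0.31^2·0.69^8 = 0.222192
P(X≥1) = 1 − 0.024462 = 0.975538
Ratio = 0.222192 / 0.975538 = 0.227764

0.2278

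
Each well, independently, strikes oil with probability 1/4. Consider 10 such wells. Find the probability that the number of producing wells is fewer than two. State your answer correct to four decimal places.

0.2440

X ~ Binomial(10, 0.25); P(X ≤ 1) = Σ C(10,k) p^k (1−p)^(10−k) over k:
  k=0: C(10,0)·0.25^0·0.75^10 = 0.056314
  k=1: C(10,1)·0.25^1·0.75^9 = 0.187712
Total = 0.244025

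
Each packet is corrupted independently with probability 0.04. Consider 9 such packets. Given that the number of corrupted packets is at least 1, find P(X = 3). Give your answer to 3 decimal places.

X ~ Binomial(9, 0.04). Want P(X=3 | X≥1) = P(X=3) / P(X≥1).
P(X=3) = C(9,3)·0.04^3·0.96^6 = 0.00421
P(X≥1) = 1 − 0.69253 = 0.30747
Ratio = 0.00421 / 0.30747 = 0.01369

0.014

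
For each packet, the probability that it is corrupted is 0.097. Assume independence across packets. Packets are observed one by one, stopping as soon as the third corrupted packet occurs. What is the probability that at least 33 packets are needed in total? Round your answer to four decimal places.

0.3881

Needing more than 32 packets ⇔ fewer than 3 successes in the first 32. With X ~ Binomial(32, 0.097), P(Y > 32) = P(X ≤ 2).
  k=0: C(32,0)·0.097^0·0.903^32 = 0.038195
  k=1: C(32,1)·0.097^1·0.903^31 = 0.131293
  k=2: C(32,2)·0.097^2·0.903^30 = 0.218604
P(X ≤ 2) = 0.388092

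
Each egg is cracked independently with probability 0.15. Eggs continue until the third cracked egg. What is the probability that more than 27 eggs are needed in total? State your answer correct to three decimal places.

Needing more than 27 eggs ⇔ fewer than 3 successes in the first 27. With X ~ Binomial(27, 0.15), P(Y > 27) = P(X ≤ 2).
  k=0: C(27,0)·0.15^0·0.85^27 = 0.01243
  k=1: C(27,1)·0.15^1·0.85^26 = 0.05920
  k=2: C(27,2)·0.15^2·0.85^25 = 0.13582
P(X ≤ 2) = 0.20745

0.207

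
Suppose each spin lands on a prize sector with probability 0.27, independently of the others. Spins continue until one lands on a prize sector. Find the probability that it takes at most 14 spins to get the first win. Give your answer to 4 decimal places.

Y = number of spins to the first success; geometric, p = 0.27.
P(Y ≤ 14) = 1 − (1−p)^14 = 1 − 0.012205 = 0.987795

0.9878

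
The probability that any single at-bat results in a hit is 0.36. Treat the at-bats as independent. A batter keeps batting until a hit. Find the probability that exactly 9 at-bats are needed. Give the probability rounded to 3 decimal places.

0.010

Geometric (trials to first success), p = 0.36.
P(Y = 9) = (1−p)^8 · p = 0.028147 · 0.36 = 0.01013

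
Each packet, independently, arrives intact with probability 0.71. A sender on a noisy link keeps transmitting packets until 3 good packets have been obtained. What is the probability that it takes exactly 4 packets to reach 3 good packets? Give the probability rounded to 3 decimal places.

Y = trial on which the third success occurs; negative binomial, r=3, p=0.71.
P(Y=4) = C(3,2) · p^3 · (1−p)^1
= 3 · 0.35791 · 0.29 = 0.31138

0.311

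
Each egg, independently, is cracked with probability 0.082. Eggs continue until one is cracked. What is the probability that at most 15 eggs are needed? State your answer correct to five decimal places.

0.72290

Y = number of eggs to the first success; geometric, p = 0.082.
P(Y ≤ 15) = 1 − (1−p)^15 = 1 − 0.2771024 = 0.7228976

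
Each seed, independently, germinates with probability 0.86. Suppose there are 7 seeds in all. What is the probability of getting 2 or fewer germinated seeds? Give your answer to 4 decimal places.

0.0009

X ~ Binomial(7, 0.86); P(X ≤ 2) = Σ C(7,k) p^k (1−p)^(7−k) over k:
  k=0: C(7,0)·0.86^0·0.14^7 = 0.000001
  k=1: C(7,1)·0.86^1·0.14^6 = 0.000045
  k=2: C(7,2)·0.86^2·0.14^5 = 0.000835
Total = 0.000882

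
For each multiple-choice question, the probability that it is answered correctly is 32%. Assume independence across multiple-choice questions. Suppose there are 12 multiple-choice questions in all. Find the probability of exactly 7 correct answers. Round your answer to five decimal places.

X ~ Binomial(n=12, p=0.32).
P(X=7) = C(12,7) · p^7 · (1−p)^5
= 792 · 0.0003436 · 0.14539 = 0.0395658

0.03957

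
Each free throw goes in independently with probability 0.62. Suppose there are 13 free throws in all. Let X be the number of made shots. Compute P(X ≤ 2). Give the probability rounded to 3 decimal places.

X ~ Binomial(13, 0.62); P(X ≤ 2) = Σ C(13,k) p^k (1−p)^(13−k) over k:
  k=0: C(13,0)·0.62^0·0.38^13 = 0.00000
  k=1: C(13,1)·0.62^1·0.38^12 = 0.00007
  k=2: C(13,2)·0.62^2·0.38^11 = 0.00072
Total = 0.00079

0.001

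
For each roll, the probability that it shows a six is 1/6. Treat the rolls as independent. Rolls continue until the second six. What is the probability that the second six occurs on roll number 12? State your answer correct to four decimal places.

0.0493

Y = trial on which the second success occurs; negative binomial, r=2, p=0.166667.
P(Y=12) = C(11,1) · p^2 · (1−p)^10
= 11 · 0.027778 · 0.16151 = 0.049349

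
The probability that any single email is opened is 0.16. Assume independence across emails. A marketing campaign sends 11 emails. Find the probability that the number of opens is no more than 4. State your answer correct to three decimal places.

X ~ Binomial(11, 0.16); P(X ≤ 4) = Σ C(11,k) p^k (1−p)^(11−k) over k:
  k=0: C(11,0)·0.16^0·0.84^11 = 0.14692
  k=1: C(11,1)·0.16^1·0.84^10 = 0.30783
  k=2: C(11,2)·0.16^2·0.84^9 = 0.29317
  k=3: C(11,3)·0.16^3·0.84^8 = 0.16752
  k=4: C(11,4)·0.16^4·0.84^7 = 0.06382
Total = 0.97925

0.979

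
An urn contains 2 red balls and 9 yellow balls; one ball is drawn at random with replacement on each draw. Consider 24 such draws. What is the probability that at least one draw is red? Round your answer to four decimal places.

0.9919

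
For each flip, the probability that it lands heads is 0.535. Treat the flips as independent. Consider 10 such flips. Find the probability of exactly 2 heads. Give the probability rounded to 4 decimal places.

X ~ Binomial(n=10, p=0.535).
P(X=2) = C(10,2) · p^2 · (1−p)^8
= 45 · 0.28623 · 0.0021859 = 0.028154

0.0282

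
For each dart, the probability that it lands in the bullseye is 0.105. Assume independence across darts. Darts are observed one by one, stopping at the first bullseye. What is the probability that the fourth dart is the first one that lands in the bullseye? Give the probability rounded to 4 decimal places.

0.0753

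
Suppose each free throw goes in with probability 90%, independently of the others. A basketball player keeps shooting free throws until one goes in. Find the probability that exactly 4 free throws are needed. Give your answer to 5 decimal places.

Geometric (trials to first success), p = 0.90.
P(Y = 4) = (1−p)^3 · p = 0.001 · 0.90 = 0.0009000

0.00090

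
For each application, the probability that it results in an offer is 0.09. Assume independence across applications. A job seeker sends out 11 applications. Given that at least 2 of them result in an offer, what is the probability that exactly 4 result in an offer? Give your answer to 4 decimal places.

X ~ Binomial(11, 0.09). Want P(X=4 | X≥2) = P(X=4) / P(X≥2).
P(X=4) = C(11,4)·0.09^4·0.91^7 = 0.011189
P(X≥2) = 1 − 0.354369 − 0.385522 = 0.260109
Ratio = 0.011189 / 0.260109 = 0.043015

0.0430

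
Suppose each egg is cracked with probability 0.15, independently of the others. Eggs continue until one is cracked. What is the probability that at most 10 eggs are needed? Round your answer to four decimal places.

Y = number of eggs to the first success; geometric, p = 0.15.
P(Y ≤ 10) = 1 − (1−p)^10 = 1 − 0.196874 = 0.803126

0.8031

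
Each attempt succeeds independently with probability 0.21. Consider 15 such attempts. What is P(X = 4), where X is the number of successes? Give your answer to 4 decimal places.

X ~ Binomial(n=15, p=0.21).
P(X=4) = C(15,4) · p^4 · (1−p)^11
= 1365 · 0.0019448 · 0.074799 = 0.198567

0.1986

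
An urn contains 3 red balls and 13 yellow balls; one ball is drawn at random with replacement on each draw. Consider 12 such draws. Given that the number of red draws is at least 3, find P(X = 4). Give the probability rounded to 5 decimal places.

X ~ Binomial(12, 0.1875). Want P(X=4 | X≥3) = P(X=4) / P(X≥3).
P(X=4) = C(12,4)·0.1875^4·0.8125^8 = 0.1161976
P(X≥3) = 1 − 0.0827714 − 0.2292132 − 0.2909244 = 0.3970910
Ratio = 0.1161976 / 0.3970910 = 0.2926222

0.29262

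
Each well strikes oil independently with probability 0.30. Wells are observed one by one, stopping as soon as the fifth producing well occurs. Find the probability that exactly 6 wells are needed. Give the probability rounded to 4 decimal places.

0.0085

Y = trial on which the fifth success occurs; negative binomial, r=5, p=0.30.
P(Y=6) = C(5,4) · p^5 · (1−p)^1
= 5 · 0.00243 · 0.7 = 0.008505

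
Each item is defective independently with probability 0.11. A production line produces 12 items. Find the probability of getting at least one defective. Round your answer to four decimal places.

0.7530

P(at least one) = 1 − P(none) = 1 − (1 − 0.11)^12
= 1 − 0.246990 = 0.753010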